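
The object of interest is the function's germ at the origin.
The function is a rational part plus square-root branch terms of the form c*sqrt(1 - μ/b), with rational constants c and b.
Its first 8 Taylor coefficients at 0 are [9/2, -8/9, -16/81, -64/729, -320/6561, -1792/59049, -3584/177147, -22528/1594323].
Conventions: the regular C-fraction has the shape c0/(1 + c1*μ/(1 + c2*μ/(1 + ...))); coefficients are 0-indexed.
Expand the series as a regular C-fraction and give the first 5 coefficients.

Taylor coefficients (read off): a_0 = 9/2, a_1 = -8/9, a_2 = -16/81, a_3 = -64/729, a_4 = -320/6561.
c0 = a_0 = 9/2. Peel one level at a time: if S = 1 + c*μ/S' with S'(0) = 1, then c is the μ-coefficient of S and S' = c*μ/(S - 1).
S_1 = c0/f = 1 + (16/81)*μ + (544/6561)*μ^2 + ...; c1 = 16/81.
S_2 = c1*μ/(S_1 - 1) = 1 + (-34/81)*μ + (-4/81)*μ^2 + ...; c2 = -34/81.
S_3 = c2*μ/(S_2 - 1) = 1 + (-2/17)*μ + (-100/2601)*μ^2 + ...; c3 = -2/17.
S_4 = c3*μ/(S_3 - 1) = 1 + (-50/153)*μ + ...; c4 = -50/153.

The regular C-fraction coefficients are [9/2, 16/81, -34/81, -2/17, -50/153].


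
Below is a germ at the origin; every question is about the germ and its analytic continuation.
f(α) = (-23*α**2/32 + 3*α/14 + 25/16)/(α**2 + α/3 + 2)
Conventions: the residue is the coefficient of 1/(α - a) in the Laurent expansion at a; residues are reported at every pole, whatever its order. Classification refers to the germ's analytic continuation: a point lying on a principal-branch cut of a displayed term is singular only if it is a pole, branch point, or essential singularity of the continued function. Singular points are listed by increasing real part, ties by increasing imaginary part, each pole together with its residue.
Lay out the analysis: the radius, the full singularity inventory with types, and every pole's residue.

Radius of convergence at 0: sqrt(2).
At (-1/6) - ((1/6)*sqrt(71))*i: a pole of order 1; residue (305/1344) + ((11791/95424)*sqrt(71))*i.
At (-1/6) + ((1/6)*sqrt(71))*i: a pole of order 1; residue (305/1344) - ((11791/95424)*sqrt(71))*i.

Denominator factor (α**2 + α/3 + 2): discriminant -71/9, complex-conjugate roots (-1/6) + ((1/6)*sqrt(71))*i and (-1/6) - ((1/6)*sqrt(71))*i; poles of order 1, moduli sqrt(2) and sqrt(2).
The radius of convergence is the smallest modulus among the singular points: sqrt(2).
The factor α**2 + α/3 + 2 splits as (α - a)(α - a') with a = (-1/6) - ((1/6)*sqrt(71))*i, a' = (-1/6) + ((1/6)*sqrt(71))*i. At the order-1 pole a set g(α) = (α - a)*f(α) = [-23*α**2/32 + 3*α/14 + 25/16] / (α - a').
Simple pole: residue = g(a) at a = (-1/6) - ((1/6)*sqrt(71))*i, which is (305/1344) + ((11791/95424)*sqrt(71))*i.
The factor α**2 + α/3 + 2 splits as (α - a)(α - a') with a = (-1/6) + ((1/6)*sqrt(71))*i, a' = (-1/6) - ((1/6)*sqrt(71))*i. At the order-1 pole a set g(α) = (α - a)*f(α) = [-23*α**2/32 + 3*α/14 + 25/16] / (α - a').
Simple pole: residue = g(a) at a = (-1/6) + ((1/6)*sqrt(71))*i, which is (305/1344) - ((11791/95424)*sqrt(71))*i.
List the singular points by increasing real part (a conjugate pair: the negative imaginary part first).


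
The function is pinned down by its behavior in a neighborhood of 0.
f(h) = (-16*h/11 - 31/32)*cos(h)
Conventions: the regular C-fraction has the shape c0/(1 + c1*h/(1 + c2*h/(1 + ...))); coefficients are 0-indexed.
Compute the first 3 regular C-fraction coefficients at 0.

The regular C-fraction coefficients are [-31/32, -512/341, 640569/349184].

Taylor coefficients (expand at 0): a_0 = -31/32, a_1 = -16/11, a_2 = 31/64.
c0 = a_0 = -31/32. Peel one level at a time: if S = 1 + c*h/S' with S'(0) = 1, then c is the h-coefficient of S and S' = c*h/(S - 1).
S_1 = c0/f = 1 + (-512/341)*h + (640569/232562)*h^2 + ...; c1 = -512/341.
S_2 = c1*h/(S_1 - 1) = 1 + (640569/349184)*h + ...; c2 = 640569/349184.


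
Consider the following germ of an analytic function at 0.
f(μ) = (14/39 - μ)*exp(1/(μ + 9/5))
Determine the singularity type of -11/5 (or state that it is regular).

There is no denominator, hence no pole anywhere.
The essential point of exp(1/(μ - (-9/5))) is -9/5, not -11/5.
So the germ continues analytically to -11/5.

The point is a regular point.


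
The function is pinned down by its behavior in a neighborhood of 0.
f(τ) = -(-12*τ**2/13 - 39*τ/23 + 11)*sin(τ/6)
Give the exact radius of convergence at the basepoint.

The radius of convergence is infinite.

The factor -sin(τ/6) is entire and contributes no finite singular point.
The polynomial part has no poles.
No finite singular points: the Taylor series at 0 converges everywhere.


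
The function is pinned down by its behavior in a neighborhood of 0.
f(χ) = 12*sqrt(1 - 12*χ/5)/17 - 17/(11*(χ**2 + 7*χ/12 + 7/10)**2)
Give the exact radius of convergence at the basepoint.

Denominator factor (χ**2 + 7*χ/12 + 7/10)^2: discriminant -1771/720, complex-conjugate roots (-7/24) + ((1/120)*sqrt(8855))*i and (-7/24) - ((1/120)*sqrt(8855))*i; poles of order 2, moduli (1/10)*sqrt(70) and (1/10)*sqrt(70).
Branch term (12/17)*sqrt(1 - χ/(5/12)): its argument vanishes at χ = 5/12, a square-root branch point, modulus 5/12.
The radius of convergence is the smallest modulus among the singular points: 5/12.

The radius of convergence is 5/12.


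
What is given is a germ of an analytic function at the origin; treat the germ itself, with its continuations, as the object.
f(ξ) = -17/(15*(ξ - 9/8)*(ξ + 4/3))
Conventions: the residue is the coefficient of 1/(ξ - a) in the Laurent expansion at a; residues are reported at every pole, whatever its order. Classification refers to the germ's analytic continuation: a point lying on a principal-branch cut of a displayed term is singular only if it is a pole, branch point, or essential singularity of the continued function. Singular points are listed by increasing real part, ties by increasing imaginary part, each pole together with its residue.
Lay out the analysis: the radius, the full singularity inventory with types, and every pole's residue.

Denominator factor (ξ - 9/8): pole of order 1 at 9/8, modulus 9/8.
Denominator factor (ξ + 4/3): pole of order 1 at -4/3, modulus 4/3.
The radius of convergence is the smallest modulus among the singular points: 9/8.
At the order-1 pole -4/3 set g(ξ) = (ξ - (-4/3))*f(ξ) = -17/(15*(ξ - 9/8)).
Simple pole: residue = g(a) at a = -4/3, which is 136/295.
At the order-1 pole 9/8 set g(ξ) = (ξ - (9/8))*f(ξ) = -17/(15*(ξ + 4/3)).
Simple pole: residue = g(a) at a = 9/8, which is -136/295.
List the singular points by increasing real part (a conjugate pair: the negative imaginary part first).

Radius of convergence at 0: 9/8.
At -4/3: a pole of order 1; residue 136/295.
At 9/8: a pole of order 1; residue -136/295.


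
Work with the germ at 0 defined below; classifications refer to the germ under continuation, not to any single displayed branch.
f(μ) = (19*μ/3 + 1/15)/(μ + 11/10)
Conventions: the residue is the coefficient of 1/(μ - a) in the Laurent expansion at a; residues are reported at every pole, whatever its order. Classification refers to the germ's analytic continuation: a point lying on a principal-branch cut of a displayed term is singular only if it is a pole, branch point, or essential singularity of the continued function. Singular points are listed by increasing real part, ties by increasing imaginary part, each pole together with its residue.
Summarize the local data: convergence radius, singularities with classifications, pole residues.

Denominator factor (μ + 11/10): pole of order 1 at -11/10, modulus 11/10.
The radius of convergence is the smallest modulus among the singular points: 11/10.
At the order-1 pole -11/10 set g(μ) = (μ - (-11/10))*f(μ) = 19*μ/3 + 1/15.
Simple pole: residue = g(a) at a = -11/10, which is -69/10.

Radius of convergence at 0: 11/10.
At -11/10: a pole of order 1; residue -69/10.


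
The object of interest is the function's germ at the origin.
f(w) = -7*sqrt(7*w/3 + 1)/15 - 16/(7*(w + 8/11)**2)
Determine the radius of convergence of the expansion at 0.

The radius of convergence is 3/7.

Denominator factor (w + 8/11)^2: pole of order 2 at -8/11, modulus 8/11.
Branch term (-7/15)*sqrt(1 - w/(-3/7)): its argument vanishes at w = -3/7, a square-root branch point, modulus 3/7.
The radius of convergence is the smallest modulus among the singular points: 3/7.


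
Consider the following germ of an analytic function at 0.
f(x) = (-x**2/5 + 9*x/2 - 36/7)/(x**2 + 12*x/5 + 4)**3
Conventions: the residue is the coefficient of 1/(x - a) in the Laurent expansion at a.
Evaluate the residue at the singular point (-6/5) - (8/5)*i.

The residue is -(721975/3670016)*i.

The factor x**2 + 12*x/5 + 4 splits as (x - a)(x - a') with a = (-6/5) - (8/5)*i, a' = (-6/5) + (8/5)*i. At the order-3 pole a set g(x) = (x - a)^3*f(x) = [-x**2/5 + 9*x/2 - 36/7] / (x - a')^3.
Order-3 pole: residue = g''(a)/2; g''((-6/5) - (8/5)*i) = -(721975/1835008)*i, so the residue is -(721975/3670016)*i.


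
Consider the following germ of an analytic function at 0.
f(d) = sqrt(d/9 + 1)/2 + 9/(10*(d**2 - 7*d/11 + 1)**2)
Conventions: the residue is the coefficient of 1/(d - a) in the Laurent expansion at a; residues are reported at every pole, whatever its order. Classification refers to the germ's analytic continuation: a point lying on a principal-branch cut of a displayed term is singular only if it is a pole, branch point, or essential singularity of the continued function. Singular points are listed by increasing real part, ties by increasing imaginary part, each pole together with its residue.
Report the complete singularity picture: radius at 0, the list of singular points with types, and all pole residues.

Radius of convergence at 0: 1.
At -9: an algebraic (square-root) branch point.
At (7/22) - ((1/22)*sqrt(435))*i: a pole of order 2; residue ((1331/105125)*sqrt(435))*i.
At (7/22) + ((1/22)*sqrt(435))*i: a pole of order 2; residue -((1331/105125)*sqrt(435))*i.

Denominator factor (d**2 - 7*d/11 + 1)^2: discriminant -435/121, complex-conjugate roots (7/22) + ((1/22)*sqrt(435))*i and (7/22) - ((1/22)*sqrt(435))*i; poles of order 2, moduli 1 and 1.
Branch term (1/2)*sqrt(1 - d/(-9)): its argument vanishes at d = -9, a square-root branch point, modulus 9.
The radius of convergence is the smallest modulus among the singular points: 1.
The branch term is analytic at (7/22) - ((1/22)*sqrt(435))*i and contributes nothing to the residue; only the rational part matters.
The factor d**2 - 7*d/11 + 1 splits as (d - a)(d - a') with a = (7/22) - ((1/22)*sqrt(435))*i, a' = (7/22) + ((1/22)*sqrt(435))*i. At the order-2 pole a set g(d) = (d - a)^2*(rational part) = [9/10] / (d - a')^2.
Order-2 pole: residue = g'(a); g'((7/22) - ((1/22)*sqrt(435))*i) = ((1331/105125)*sqrt(435))*i, so the residue is ((1331/105125)*sqrt(435))*i.
The branch term is analytic at (7/22) + ((1/22)*sqrt(435))*i and contributes nothing to the residue; only the rational part matters.
The factor d**2 - 7*d/11 + 1 splits as (d - a)(d - a') with a = (7/22) + ((1/22)*sqrt(435))*i, a' = (7/22) - ((1/22)*sqrt(435))*i. At the order-2 pole a set g(d) = (d - a)^2*(rational part) = [9/10] / (d - a')^2.
Order-2 pole: residue = g'(a); g'((7/22) + ((1/22)*sqrt(435))*i) = -((1331/105125)*sqrt(435))*i, so the residue is -((1331/105125)*sqrt(435))*i.
List the singular points by increasing real part (a conjugate pair: the negative imaginary part first).


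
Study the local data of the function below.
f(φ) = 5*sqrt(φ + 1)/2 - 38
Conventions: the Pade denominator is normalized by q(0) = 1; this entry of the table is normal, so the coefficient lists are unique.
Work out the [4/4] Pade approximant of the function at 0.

The Pade approximant has numerator coefficients [-71/2, -487/8, -1005/32, -305/64, -31/512]; denominator coefficients [1, 7/4, 15/16, 5/32, 1/256].

Taylor coefficients needed (expand at 0): a_0 = -71/2, a_1 = 5/4, a_2 = -5/16, a_3 = 5/32, a_4 = -25/256, a_5 = 35/512, a_6 = -105/2048, a_7 = 165/4096, a_8 = -2145/65536.
Write the denominator as Q(φ) = 1 + q1*φ + q2*φ^2 + q3*φ^3 + q4*φ^4. Requiring Q*f - P = O(φ^9) with deg P <= 4 kills the coefficients of φ^5..φ^8 in Q*f:
  φ^5: a_5 + q1*a_4 + q2*a_3 + q3*a_2 + q4*a_1 = 0, i.e. 35/512 + (-25/256)*q1 + (5/32)*q2 + (-5/16)*q3 + (5/4)*q4 = 0.
  φ^6: a_6 + q1*a_5 + q2*a_4 + q3*a_3 + q4*a_2 = 0, i.e. -105/2048 + (35/512)*q1 + (-25/256)*q2 + (5/32)*q3 + (-5/16)*q4 = 0.
  φ^7: a_7 + q1*a_6 + q2*a_5 + q3*a_4 + q4*a_3 = 0, i.e. 165/4096 + (-105/2048)*q1 + (35/512)*q2 + (-25/256)*q3 + (5/32)*q4 = 0.
  φ^8: a_8 + q1*a_7 + q2*a_6 + q3*a_5 + q4*a_4 = 0, i.e. -2145/65536 + (165/4096)*q1 + (-105/2048)*q2 + (35/512)*q3 + (-25/256)*q4 = 0.
Solving this linear system: q1 = 7/4, q2 = 15/16, q3 = 5/32, q4 = 1/256.
The numerator is Q*f truncated at degree 4: P0 = a_0 = -71/2; P1 = a_1 + q1*a_0 = -487/8; P2 = a_2 + q1*a_1 + q2*a_0 = -1005/32; P3 = a_3 + q1*a_2 + q2*a_1 + q3*a_0 = -305/64; P4 = a_4 + q1*a_3 + q2*a_2 + q3*a_1 + q4*a_0 = -31/512.


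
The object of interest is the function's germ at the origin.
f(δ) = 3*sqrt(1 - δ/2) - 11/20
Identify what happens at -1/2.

The point is a regular point.

There is no denominator, hence no pole anywhere.
Branch term sqrt(1 - δ/(2)): argument at -1/2 is 5/4, nonzero, so -1/2 is not its branch point (a point on a principal cut is still regular for the continued germ).
So the germ continues analytically to -1/2.


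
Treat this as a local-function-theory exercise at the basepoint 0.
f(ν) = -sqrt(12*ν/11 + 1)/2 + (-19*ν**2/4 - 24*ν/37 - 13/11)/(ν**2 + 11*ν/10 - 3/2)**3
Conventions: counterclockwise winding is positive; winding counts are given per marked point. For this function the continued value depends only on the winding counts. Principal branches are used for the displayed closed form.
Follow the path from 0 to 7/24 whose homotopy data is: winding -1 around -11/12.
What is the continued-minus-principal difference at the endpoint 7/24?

The rational part is single-valued and drops out of the difference; each branch term changes only by its own monodromy.
(-1/2)*sqrt(1 - ν/(-11/12)): winding -1 is odd, the square root flips sign, contributing -2*(-1/2)*sqrt(1 - (7/24)/(-11/12)) = -2*(-1/2)*sqrt(29/22) = (1/22)*sqrt(638).
Summing the contributions at ν = 7/24 gives (1/22)*sqrt(638).

Continued minus principal equals (1/22)*sqrt(638).


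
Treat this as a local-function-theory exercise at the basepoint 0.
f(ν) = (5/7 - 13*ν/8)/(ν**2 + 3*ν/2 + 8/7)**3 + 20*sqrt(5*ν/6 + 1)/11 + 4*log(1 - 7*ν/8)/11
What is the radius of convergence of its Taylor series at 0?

Denominator factor (ν**2 + 3*ν/2 + 8/7)^3: discriminant -65/28, complex-conjugate roots (-3/4) + ((1/28)*sqrt(455))*i and (-3/4) - ((1/28)*sqrt(455))*i; poles of order 3, moduli (2/7)*sqrt(14) and (2/7)*sqrt(14).
Branch term (20/11)*sqrt(1 - ν/(-6/5)): its argument vanishes at ν = -6/5, a square-root branch point, modulus 6/5.
Branch term (4/11)*log(1 - ν/(8/7)): its argument vanishes at ν = 8/7, a logarithmic branch point, modulus 8/7.
The radius of convergence is the smallest modulus among the singular points: (2/7)*sqrt(14).

The radius of convergence is (2/7)*sqrt(14).


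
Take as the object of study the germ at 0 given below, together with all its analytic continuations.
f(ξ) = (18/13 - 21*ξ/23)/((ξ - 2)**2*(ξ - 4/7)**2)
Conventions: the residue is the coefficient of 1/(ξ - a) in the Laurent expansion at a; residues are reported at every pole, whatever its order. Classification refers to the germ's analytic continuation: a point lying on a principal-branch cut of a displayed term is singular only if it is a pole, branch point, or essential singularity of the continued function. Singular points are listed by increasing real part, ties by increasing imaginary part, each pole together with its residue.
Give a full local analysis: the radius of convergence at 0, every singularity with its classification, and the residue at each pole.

Radius of convergence at 0: 4/7.
At 4/7: a pole of order 2; residue 21609/149500.
At 2: a pole of order 2; residue -21609/149500.

Denominator factor (ξ - 2)^2: pole of order 2 at 2, modulus 2.
Denominator factor (ξ - 4/7)^2: pole of order 2 at 4/7, modulus 4/7.
The radius of convergence is the smallest modulus among the singular points: 4/7.
At the order-2 pole 4/7 set g(ξ) = (ξ - (4/7))^2*f(ξ) = (18/13 - 21*ξ/23)/(ξ - 2)**2.
Order-2 pole: residue = g'(a); g'(4/7) = 21609/149500, so the residue is 21609/149500.
At the order-2 pole 2 set g(ξ) = (ξ - (2))^2*f(ξ) = (18/13 - 21*ξ/23)/(ξ - 4/7)**2.
Order-2 pole: residue = g'(a); g'(2) = -21609/149500, so the residue is -21609/149500.
List the singular points by increasing real part (a conjugate pair: the negative imaginary part first).


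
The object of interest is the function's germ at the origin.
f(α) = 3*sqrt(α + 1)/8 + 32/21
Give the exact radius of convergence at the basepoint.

Branch term (3/8)*sqrt(1 - α/(-1)): its argument vanishes at α = -1, a square-root branch point, modulus 1.
The radius of convergence is the smallest modulus among the singular points: 1.

The radius of convergence is 1.


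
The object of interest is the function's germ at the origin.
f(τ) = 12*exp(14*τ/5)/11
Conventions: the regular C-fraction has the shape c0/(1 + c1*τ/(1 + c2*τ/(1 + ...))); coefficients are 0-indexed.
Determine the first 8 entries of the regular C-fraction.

Taylor coefficients (expand at 0): a_0 = 12/11, a_1 = 168/55, a_2 = 1176/275, a_3 = 5488/1375, a_4 = 19208/6875, a_5 = 268912/171875, a_6 = 1882384/2578125, a_7 = 3764768/12890625.
c0 = a_0 = 12/11. Peel one level at a time: if S = 1 + c*τ/S' with S'(0) = 1, then c is the τ-coefficient of S and S' = c*τ/(S - 1).
S_1 = c0/f = 1 + (-14/5)*τ + (98/25)*τ^2 + ...; c1 = -14/5.
S_2 = c1*τ/(S_1 - 1) = 1 + (7/5)*τ + (49/75)*τ^2 + ...; c2 = 7/5.
S_3 = c2*τ/(S_2 - 1) = 1 + (-7/15)*τ + (49/225)*τ^2 + ...; c3 = -7/15.
S_4 = c3*τ/(S_3 - 1) = 1 + (7/15)*τ + (49/375)*τ^2 + ...; c4 = 7/15.
S_5 = c4*τ/(S_4 - 1) = 1 + (-7/25)*τ + (49/625)*τ^2 + ...; c5 = -7/25.
S_6 = c5*τ/(S_5 - 1) = 1 + (7/25)*τ + (7/125)*τ^2 + ...; c6 = 7/25.
S_7 = c6*τ/(S_6 - 1) = 1 + (-1/5)*τ + ...; c7 = -1/5.

The regular C-fraction coefficients are [12/11, -14/5, 7/5, -7/15, 7/15, -7/25, 7/25, -1/5].


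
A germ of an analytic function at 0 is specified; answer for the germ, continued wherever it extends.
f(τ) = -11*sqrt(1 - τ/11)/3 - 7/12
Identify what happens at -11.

There is no denominator, hence no pole anywhere.
Branch term sqrt(1 - τ/(11)): argument at -11 is 2, nonzero, so -11 is not its branch point (a point on a principal cut is still regular for the continued germ).
So the germ continues analytically to -11.

The point is a regular point.


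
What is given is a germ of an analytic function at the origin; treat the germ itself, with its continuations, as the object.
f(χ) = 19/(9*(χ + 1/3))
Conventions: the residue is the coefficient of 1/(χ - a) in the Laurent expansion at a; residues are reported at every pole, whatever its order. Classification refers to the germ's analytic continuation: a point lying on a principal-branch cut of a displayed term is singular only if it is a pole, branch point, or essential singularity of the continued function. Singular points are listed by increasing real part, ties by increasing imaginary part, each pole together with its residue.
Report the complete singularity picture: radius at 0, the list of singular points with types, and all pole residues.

Radius of convergence at 0: 1/3.
At -1/3: a pole of order 1; residue 19/9.

Denominator factor (χ + 1/3): pole of order 1 at -1/3, modulus 1/3.
The radius of convergence is the smallest modulus among the singular points: 1/3.
At the order-1 pole -1/3 set g(χ) = (χ - (-1/3))*f(χ) = 19/9.
Simple pole: residue = g(a) at a = -1/3, which is 19/9.


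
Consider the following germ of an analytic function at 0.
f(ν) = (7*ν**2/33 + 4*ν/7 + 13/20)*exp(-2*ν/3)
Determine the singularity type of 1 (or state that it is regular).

The point is a regular point.

There is no denominator, hence no pole anywhere.
The factor exp(-2*ν/3) is entire.
So the germ continues analytically to 1.


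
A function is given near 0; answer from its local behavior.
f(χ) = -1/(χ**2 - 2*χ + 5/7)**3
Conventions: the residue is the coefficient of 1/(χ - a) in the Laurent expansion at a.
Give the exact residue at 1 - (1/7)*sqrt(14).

The factor χ**2 - 2*χ + 5/7 splits as (χ - a)(χ - a') with a = 1 - (1/7)*sqrt(14), a' = 1 + (1/7)*sqrt(14). At the order-3 pole a set g(χ) = (χ - a)^3*f(χ) = [-1] / (χ - a')^3.
Order-3 pole: residue = g''(a)/2; g''(1 - (1/7)*sqrt(14)) = (147/64)*sqrt(14), so the residue is (147/128)*sqrt(14).

The residue is (147/128)*sqrt(14).


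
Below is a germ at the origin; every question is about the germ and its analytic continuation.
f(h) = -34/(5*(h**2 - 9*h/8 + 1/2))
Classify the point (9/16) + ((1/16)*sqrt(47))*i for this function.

The point is a pole of order 1.

The denominator factor h**2 - 9*h/8 + 1/2 vanishes at (9/16) + ((1/16)*sqrt(47))*i and appears to the power 1; the numerator there equals -34/5, nonzero, and no other factor vanishes.
Hence a pole whose order is the multiplicity, 1.


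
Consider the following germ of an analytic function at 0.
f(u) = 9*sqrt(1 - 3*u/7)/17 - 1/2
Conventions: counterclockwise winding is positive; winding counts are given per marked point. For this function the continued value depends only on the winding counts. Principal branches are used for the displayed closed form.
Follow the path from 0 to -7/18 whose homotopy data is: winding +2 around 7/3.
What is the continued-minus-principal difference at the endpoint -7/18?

The rational part is single-valued and drops out of the difference; each branch term changes only by its own monodromy.
(9/17)*sqrt(1 - u/(7/3)): winding +2 is even, the square root returns to the same sheet, contribution 0.
Summing the contributions at u = -7/18 gives 0.

Continued minus principal equals 0.


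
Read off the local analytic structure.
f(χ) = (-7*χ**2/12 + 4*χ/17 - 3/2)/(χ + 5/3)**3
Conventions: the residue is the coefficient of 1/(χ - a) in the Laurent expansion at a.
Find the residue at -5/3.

The residue is -7/12.

At the order-3 pole -5/3 set g(χ) = (χ - (-5/3))^3*f(χ) = -7*χ**2/12 + 4*χ/17 - 3/2.
Order-3 pole: residue = g''(a)/2; g''(-5/3) = -7/6, so the residue is -7/12.


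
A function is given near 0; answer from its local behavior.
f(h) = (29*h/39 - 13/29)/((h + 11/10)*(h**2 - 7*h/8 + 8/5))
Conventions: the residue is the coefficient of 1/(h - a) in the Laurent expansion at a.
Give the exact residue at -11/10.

The residue is -572840/1706679.

At the order-1 pole -11/10 set g(h) = (h - (-11/10))*f(h) = (29*h/39 - 13/29)/(h**2 - 7*h/8 + 8/5).
Simple pole: residue = g(a) at a = -11/10, which is -572840/1706679.


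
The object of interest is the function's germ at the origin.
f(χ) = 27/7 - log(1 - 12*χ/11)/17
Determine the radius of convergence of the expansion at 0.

The radius of convergence is 11/12.

Branch term (-1/17)*log(1 - χ/(11/12)): its argument vanishes at χ = 11/12, a logarithmic branch point, modulus 11/12.
The radius of convergence is the smallest modulus among the singular points: 11/12.


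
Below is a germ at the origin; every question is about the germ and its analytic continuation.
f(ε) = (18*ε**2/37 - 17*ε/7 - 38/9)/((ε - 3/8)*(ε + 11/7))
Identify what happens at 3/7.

Denominator factors: ε - 3/8 = 3/56 at ε = 3/7; ε + 11/7 = 2 at ε = 3/7 — none vanishes.
So the germ continues analytically to 3/7.

The point is a regular point.


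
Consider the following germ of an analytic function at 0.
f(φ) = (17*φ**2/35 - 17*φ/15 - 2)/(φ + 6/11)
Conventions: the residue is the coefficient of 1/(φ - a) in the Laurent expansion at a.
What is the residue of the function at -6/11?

The residue is -1048/847.

At the order-1 pole -6/11 set g(φ) = (φ - (-6/11))*f(φ) = 17*φ**2/35 - 17*φ/15 - 2.
Simple pole: residue = g(a) at a = -6/11, which is -1048/847.


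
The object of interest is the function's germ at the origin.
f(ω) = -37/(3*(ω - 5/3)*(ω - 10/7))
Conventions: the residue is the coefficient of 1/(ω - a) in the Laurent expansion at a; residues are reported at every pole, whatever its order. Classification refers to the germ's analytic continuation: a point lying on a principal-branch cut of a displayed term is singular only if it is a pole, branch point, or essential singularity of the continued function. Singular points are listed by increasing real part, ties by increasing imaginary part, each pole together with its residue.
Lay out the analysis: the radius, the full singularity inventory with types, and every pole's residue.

Radius of convergence at 0: 10/7.
At 10/7: a pole of order 1; residue 259/5.
At 5/3: a pole of order 1; residue -259/5.

Denominator factor (ω - 5/3): pole of order 1 at 5/3, modulus 5/3.
Denominator factor (ω - 10/7): pole of order 1 at 10/7, modulus 10/7.
The radius of convergence is the smallest modulus among the singular points: 10/7.
At the order-1 pole 10/7 set g(ω) = (ω - (10/7))*f(ω) = -37/(3*(ω - 5/3)).
Simple pole: residue = g(a) at a = 10/7, which is 259/5.
At the order-1 pole 5/3 set g(ω) = (ω - (5/3))*f(ω) = -37/(3*(ω - 10/7)).
Simple pole: residue = g(a) at a = 5/3, which is -259/5.
List the singular points by increasing real part (a conjugate pair: the negative imaginary part first).


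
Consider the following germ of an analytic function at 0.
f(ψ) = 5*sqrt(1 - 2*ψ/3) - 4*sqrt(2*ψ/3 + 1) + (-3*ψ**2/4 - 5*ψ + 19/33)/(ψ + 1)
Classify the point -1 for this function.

The point is a pole of order 1.

The denominator factor ψ + 1 vanishes at -1 and appears to the power 1; the numerator there equals 637/132, nonzero, and no other factor vanishes.
The branch terms are analytic at this point.
Hence a pole whose order is the multiplicity, 1.


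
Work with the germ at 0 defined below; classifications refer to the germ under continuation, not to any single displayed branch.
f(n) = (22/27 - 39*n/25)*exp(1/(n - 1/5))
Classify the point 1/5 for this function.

The exponent 1/(n - (1/5)) has a pole at 1/5, so exp(1/(n - (1/5))) takes every nonzero value near it: an essential singularity (not a pole of any order).

The point is an essential singularity.


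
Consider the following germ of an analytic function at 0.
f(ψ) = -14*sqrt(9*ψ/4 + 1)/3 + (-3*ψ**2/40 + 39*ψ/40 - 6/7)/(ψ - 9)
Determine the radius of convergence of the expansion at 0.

Denominator factor (ψ - 9): pole of order 1 at 9, modulus 9.
Branch term (-14/3)*sqrt(1 - ψ/(-4/9)): its argument vanishes at ψ = -4/9, a square-root branch point, modulus 4/9.
The radius of convergence is the smallest modulus among the singular points: 4/9.

The radius of convergence is 4/9.


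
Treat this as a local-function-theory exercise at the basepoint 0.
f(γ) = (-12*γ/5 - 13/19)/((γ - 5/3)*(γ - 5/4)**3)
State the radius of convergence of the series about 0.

Denominator factor (γ - 5/3): pole of order 1 at 5/3, modulus 5/3.
Denominator factor (γ - 5/4)^3: pole of order 3 at 5/4, modulus 5/4.
The radius of convergence is the smallest modulus among the singular points: 5/4.

The radius of convergence is 5/4.


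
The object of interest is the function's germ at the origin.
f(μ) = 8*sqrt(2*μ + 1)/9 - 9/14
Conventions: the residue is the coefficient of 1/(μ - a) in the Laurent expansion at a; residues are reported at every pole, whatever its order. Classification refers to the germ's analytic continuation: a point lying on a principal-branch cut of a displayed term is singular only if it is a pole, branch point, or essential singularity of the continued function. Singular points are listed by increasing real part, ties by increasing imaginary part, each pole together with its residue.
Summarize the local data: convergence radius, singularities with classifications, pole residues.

Branch term (8/9)*sqrt(1 - μ/(-1/2)): its argument vanishes at μ = -1/2, a square-root branch point, modulus 1/2.
The radius of convergence is the smallest modulus among the singular points: 1/2.

Radius of convergence at 0: 1/2.
At -1/2: an algebraic (square-root) branch point.


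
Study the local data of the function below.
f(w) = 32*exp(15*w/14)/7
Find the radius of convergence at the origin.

The factor exp(15*w/14) is entire and contributes no finite singular point.
The polynomial part has no poles.
No finite singular points: the Taylor series at 0 converges everywhere.

The radius of convergence is infinite.


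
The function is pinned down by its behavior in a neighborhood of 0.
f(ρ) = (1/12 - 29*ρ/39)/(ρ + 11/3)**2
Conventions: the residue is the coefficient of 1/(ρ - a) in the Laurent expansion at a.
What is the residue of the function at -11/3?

The residue is -29/39.

At the order-2 pole -11/3 set g(ρ) = (ρ - (-11/3))^2*f(ρ) = 1/12 - 29*ρ/39.
Order-2 pole: residue = g'(a); g'(-11/3) = -29/39, so the residue is -29/39.


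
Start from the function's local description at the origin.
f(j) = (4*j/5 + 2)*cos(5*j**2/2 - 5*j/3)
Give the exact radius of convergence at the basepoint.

The radius of convergence is infinite.

The factor cos(5*j**2/2 - 5*j/3) is entire and contributes no finite singular point.
The polynomial part has no poles.
No finite singular points: the Taylor series at 0 converges everywhere.


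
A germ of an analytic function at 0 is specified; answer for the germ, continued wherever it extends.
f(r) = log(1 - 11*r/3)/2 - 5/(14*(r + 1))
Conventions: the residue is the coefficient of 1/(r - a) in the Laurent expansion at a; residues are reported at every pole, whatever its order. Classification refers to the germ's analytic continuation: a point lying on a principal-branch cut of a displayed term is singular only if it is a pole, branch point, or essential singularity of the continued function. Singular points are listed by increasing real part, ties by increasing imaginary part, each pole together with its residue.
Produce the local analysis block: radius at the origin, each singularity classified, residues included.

Radius of convergence at 0: 3/11.
At -1: a pole of order 1; residue -5/14.
At 3/11: a logarithmic branch point.

Denominator factor (r + 1): pole of order 1 at -1, modulus 1.
Branch term (1/2)*log(1 - r/(3/11)): its argument vanishes at r = 3/11, a logarithmic branch point, modulus 3/11.
The radius of convergence is the smallest modulus among the singular points: 3/11.
The branch term is analytic at -1 and contributes nothing to the residue; only the rational part matters.
At the order-1 pole -1 set g(r) = (r - (-1))*(rational part) = -5/14.
Simple pole: residue = g(a) at a = -1, which is -5/14.
List the singular points by increasing real part (a conjugate pair: the negative imaginary part first).


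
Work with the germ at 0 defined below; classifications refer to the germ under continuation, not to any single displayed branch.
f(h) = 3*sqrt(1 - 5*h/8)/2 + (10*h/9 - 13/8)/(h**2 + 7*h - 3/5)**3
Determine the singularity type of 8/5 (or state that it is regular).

The point is an algebraic (square-root) branch point.

The term (3/2)*sqrt(1 - h/(8/5)) has argument 1 - 8/5/(8/5) = 0 at 8/5: a square-root (algebraic, two-sheeted) branch point; the remaining terms are analytic or single-valued there.


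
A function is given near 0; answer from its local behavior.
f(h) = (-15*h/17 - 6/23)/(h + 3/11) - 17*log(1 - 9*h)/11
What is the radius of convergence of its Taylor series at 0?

Denominator factor (h + 3/11): pole of order 1 at -3/11, modulus 3/11.
Branch term (-17/11)*log(1 - h/(1/9)): its argument vanishes at h = 1/9, a logarithmic branch point, modulus 1/9.
The radius of convergence is the smallest modulus among the singular points: 1/9.

The radius of convergence is 1/9.


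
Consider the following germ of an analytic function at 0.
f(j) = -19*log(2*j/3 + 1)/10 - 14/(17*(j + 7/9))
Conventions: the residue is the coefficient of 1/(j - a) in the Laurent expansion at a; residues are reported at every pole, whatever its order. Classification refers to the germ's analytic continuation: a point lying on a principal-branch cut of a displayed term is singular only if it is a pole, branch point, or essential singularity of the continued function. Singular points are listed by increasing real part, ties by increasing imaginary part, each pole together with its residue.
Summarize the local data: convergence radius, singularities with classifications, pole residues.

Radius of convergence at 0: 7/9.
At -3/2: a logarithmic branch point.
At -7/9: a pole of order 1; residue -14/17.

Denominator factor (j + 7/9): pole of order 1 at -7/9, modulus 7/9.
Branch term (-19/10)*log(1 - j/(-3/2)): its argument vanishes at j = -3/2, a logarithmic branch point, modulus 3/2.
The radius of convergence is the smallest modulus among the singular points: 7/9.
The branch term is analytic at -7/9 and contributes nothing to the residue; only the rational part matters.
At the order-1 pole -7/9 set g(j) = (j - (-7/9))*(rational part) = -14/17.
Simple pole: residue = g(a) at a = -7/9, which is -14/17.
List the singular points by increasing real part (a conjugate pair: the negative imaginary part first).


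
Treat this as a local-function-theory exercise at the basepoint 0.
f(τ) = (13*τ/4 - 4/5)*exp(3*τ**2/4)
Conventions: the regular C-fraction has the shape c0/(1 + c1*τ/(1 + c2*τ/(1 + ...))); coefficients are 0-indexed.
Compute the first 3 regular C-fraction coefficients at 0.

The regular C-fraction coefficients are [-4/5, 65/16, -4033/1040].

Taylor coefficients (expand at 0): a_0 = -4/5, a_1 = 13/4, a_2 = -3/5.
c0 = a_0 = -4/5. Peel one level at a time: if S = 1 + c*τ/S' with S'(0) = 1, then c is the τ-coefficient of S and S' = c*τ/(S - 1).
S_1 = c0/f = 1 + (65/16)*τ + (4033/256)*τ^2 + ...; c1 = 65/16.
S_2 = c1*τ/(S_1 - 1) = 1 + (-4033/1040)*τ + ...; c2 = -4033/1040.


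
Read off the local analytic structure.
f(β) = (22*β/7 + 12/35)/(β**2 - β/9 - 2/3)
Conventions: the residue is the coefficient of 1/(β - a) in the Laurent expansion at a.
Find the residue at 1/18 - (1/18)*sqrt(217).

The residue is 11/7 - (163/7595)*sqrt(217).

The factor β**2 - β/9 - 2/3 splits as (β - a)(β - a') with a = 1/18 - (1/18)*sqrt(217), a' = 1/18 + (1/18)*sqrt(217). At the order-1 pole a set g(β) = (β - a)*f(β) = [22*β/7 + 12/35] / (β - a').
Simple pole: residue = g(a) at a = 1/18 - (1/18)*sqrt(217), which is 11/7 - (163/7595)*sqrt(217).


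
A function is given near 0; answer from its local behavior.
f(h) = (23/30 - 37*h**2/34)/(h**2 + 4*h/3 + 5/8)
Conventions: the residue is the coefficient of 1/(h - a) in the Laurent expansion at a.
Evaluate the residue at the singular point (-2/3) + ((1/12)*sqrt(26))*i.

The residue is (37/51) - ((5869/53040)*sqrt(26))*i.

The factor h**2 + 4*h/3 + 5/8 splits as (h - a)(h - a') with a = (-2/3) + ((1/12)*sqrt(26))*i, a' = (-2/3) - ((1/12)*sqrt(26))*i. At the order-1 pole a set g(h) = (h - a)*f(h) = [23/30 - 37*h**2/34] / (h - a').
Simple pole: residue = g(a) at a = (-2/3) + ((1/12)*sqrt(26))*i, which is (37/51) - ((5869/53040)*sqrt(26))*i.


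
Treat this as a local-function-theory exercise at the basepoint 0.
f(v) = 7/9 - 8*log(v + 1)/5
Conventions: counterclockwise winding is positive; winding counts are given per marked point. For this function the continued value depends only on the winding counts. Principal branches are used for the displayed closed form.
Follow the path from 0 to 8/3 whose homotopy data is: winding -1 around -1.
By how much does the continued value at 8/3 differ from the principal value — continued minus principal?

Continued minus principal equals (16/5)*pi*i.

The rational part is single-valued and drops out of the difference; each branch term changes only by its own monodromy.
(-8/5)*log(1 - v/(-1)): each positive loop around -1 adds 2*pi*i to the log, so winding -1 contributes (-8/5)*(-1)*2*pi*i = (16/5)*pi*i.
Summing the contributions at v = 8/3 gives (16/5)*pi*i.


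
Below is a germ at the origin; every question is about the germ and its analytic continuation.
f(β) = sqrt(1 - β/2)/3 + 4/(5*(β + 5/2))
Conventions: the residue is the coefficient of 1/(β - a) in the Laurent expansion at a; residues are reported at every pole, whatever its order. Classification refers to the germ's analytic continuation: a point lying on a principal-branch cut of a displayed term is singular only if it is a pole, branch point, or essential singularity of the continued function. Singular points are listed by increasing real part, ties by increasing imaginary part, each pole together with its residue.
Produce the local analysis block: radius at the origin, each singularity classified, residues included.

Radius of convergence at 0: 2.
At -5/2: a pole of order 1; residue 4/5.
At 2: an algebraic (square-root) branch point.

Denominator factor (β + 5/2): pole of order 1 at -5/2, modulus 5/2.
Branch term (1/3)*sqrt(1 - β/(2)): its argument vanishes at β = 2, a square-root branch point, modulus 2.
The radius of convergence is the smallest modulus among the singular points: 2.
The branch term is analytic at -5/2 and contributes nothing to the residue; only the rational part matters.
At the order-1 pole -5/2 set g(β) = (β - (-5/2))*(rational part) = 4/5.
Simple pole: residue = g(a) at a = -5/2, which is 4/5.
List the singular points by increasing real part (a conjugate pair: the negative imaginary part first).


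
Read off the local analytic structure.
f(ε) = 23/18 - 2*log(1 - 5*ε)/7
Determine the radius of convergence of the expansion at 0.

The radius of convergence is 1/5.

Branch term (-2/7)*log(1 - ε/(1/5)): its argument vanishes at ε = 1/5, a logarithmic branch point, modulus 1/5.
The radius of convergence is the smallest modulus among the singular points: 1/5.


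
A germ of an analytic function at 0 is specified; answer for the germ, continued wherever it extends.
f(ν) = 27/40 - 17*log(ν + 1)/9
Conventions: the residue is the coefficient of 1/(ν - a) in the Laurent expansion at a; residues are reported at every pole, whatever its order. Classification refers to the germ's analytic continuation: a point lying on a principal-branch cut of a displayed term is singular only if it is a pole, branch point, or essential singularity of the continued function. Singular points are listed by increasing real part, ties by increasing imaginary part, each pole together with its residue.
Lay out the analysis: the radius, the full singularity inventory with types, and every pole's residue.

Branch term (-17/9)*log(1 - ν/(-1)): its argument vanishes at ν = -1, a logarithmic branch point, modulus 1.
The radius of convergence is the smallest modulus among the singular points: 1.

Radius of convergence at 0: 1.
At -1: a logarithmic branch point.


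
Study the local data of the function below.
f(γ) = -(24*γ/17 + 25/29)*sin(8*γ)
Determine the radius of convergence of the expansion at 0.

The factor -sin(8*γ) is entire and contributes no finite singular point.
The polynomial part has no poles.
No finite singular points: the Taylor series at 0 converges everywhere.

The radius of convergence is infinite.


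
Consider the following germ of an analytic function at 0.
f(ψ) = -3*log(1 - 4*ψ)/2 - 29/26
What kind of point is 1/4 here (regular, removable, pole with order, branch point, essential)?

The point is a logarithmic branch point.

The term (-3/2)*log(1 - ψ/(1/4)) has argument 1 - 1/4/(1/4) = 0 at 1/4: a logarithmic (infinitely-sheeted) branch point; the remaining terms are analytic or single-valued there.


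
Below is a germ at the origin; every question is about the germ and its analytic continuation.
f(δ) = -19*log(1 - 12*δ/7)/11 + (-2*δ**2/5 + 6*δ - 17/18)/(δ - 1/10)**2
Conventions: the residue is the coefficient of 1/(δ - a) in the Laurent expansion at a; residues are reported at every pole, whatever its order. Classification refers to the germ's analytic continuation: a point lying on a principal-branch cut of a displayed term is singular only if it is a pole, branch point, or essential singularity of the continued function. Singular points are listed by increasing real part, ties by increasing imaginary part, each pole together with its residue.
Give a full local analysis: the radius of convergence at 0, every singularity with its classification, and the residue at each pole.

Radius of convergence at 0: 1/10.
At 1/10: a pole of order 2; residue 148/25.
At 7/12: a logarithmic branch point.

Denominator factor (δ - 1/10)^2: pole of order 2 at 1/10, modulus 1/10.
Branch term (-19/11)*log(1 - δ/(7/12)): its argument vanishes at δ = 7/12, a logarithmic branch point, modulus 7/12.
The radius of convergence is the smallest modulus among the singular points: 1/10.
The branch term is analytic at 1/10 and contributes nothing to the residue; only the rational part matters.
At the order-2 pole 1/10 set g(δ) = (δ - (1/10))^2*(rational part) = -2*δ**2/5 + 6*δ - 17/18.
Order-2 pole: residue = g'(a); g'(1/10) = 148/25, so the residue is 148/25.
List the singular points by increasing real part (a conjugate pair: the negative imaginary part first).
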